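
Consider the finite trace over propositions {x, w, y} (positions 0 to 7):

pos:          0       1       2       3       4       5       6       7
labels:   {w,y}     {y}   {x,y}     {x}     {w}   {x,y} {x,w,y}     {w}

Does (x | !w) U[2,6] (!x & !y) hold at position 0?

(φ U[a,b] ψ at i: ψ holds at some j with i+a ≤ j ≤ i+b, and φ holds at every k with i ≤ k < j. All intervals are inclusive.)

Need some j in [2,6] with (!x & !y), and (x | !w) at every k in [0,j-1].
  j=2: (!x & !y) false.
  j=3: (!x & !y) false.
  j=4: (!x & !y) holds, but (x | !w) fails at k=0 → not this j.
  j=5: (!x & !y) false.
  j=6: (!x & !y) false.
No j in the window works → until fails.

Does not hold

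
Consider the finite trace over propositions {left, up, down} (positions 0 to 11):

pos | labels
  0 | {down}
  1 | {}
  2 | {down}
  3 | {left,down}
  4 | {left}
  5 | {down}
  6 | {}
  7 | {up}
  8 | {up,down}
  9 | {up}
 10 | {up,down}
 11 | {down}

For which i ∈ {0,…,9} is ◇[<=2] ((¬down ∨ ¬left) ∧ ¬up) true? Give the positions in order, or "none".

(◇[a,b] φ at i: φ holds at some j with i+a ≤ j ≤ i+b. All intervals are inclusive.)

Evaluate at each i in [0,9]:
  i=0: ✓ (witness j=0)
  i=1: ✓ (witness j=1)
  i=2: ✓ (witness j=2)
  i=3: ✓ (witness j=4)
  i=4: ✓ (witness j=4)
  i=5: ✓ (witness j=5)
  i=6: ✓ (witness j=6)
  i=7: ✗ (none in [7,9])
  i=8: ✗ (none in [8,10])
  i=9: ✓ (witness j=11)

0, 1, 2, 3, 4, 5, 6, 9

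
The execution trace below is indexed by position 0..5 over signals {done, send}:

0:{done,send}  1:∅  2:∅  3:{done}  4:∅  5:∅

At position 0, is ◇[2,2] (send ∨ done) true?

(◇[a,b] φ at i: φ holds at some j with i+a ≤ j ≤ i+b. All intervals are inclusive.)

Check (send ∨ done) at each j in [2,2]:
  j=2: false
No position in the window satisfies it → formula fails.

No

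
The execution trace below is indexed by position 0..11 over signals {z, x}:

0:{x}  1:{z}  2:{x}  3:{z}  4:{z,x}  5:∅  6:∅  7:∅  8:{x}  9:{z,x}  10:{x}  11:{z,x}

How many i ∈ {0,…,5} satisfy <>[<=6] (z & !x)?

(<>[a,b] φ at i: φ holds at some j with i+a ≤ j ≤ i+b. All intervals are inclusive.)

Evaluate at each i in [0,5]:
  i=0: ✓ (witness j=1)
  i=1: ✓ (witness j=1)
  i=2: ✓ (witness j=3)
  i=3: ✓ (witness j=3)
  i=4: ✗ (none in [4,10])
  i=5: ✗ (none in [5,11])
Positions where it holds: {0, 1, 2, 3} → 4.

4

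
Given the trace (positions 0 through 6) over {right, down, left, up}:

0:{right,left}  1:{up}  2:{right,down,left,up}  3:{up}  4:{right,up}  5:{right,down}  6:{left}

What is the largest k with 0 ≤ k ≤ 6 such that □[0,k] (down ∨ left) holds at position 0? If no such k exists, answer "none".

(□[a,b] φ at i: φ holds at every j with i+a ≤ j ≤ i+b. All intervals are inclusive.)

(down ∨ left) must hold from j=0 onward; find where it first fails.
  j=0: holds
  j=1: fails
Holds on [0,0], so largest k = 0.

0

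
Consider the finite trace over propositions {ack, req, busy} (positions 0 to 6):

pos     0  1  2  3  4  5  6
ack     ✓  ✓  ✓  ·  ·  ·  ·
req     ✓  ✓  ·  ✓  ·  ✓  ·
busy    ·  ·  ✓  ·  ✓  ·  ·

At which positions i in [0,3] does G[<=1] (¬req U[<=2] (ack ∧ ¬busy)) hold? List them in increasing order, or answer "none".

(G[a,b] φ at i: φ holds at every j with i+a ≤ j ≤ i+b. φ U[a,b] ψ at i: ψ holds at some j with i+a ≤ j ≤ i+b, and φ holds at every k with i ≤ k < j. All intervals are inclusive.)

0

Evaluate at each i in [0,3]:
  i=0: ✓ (all of [0,1])
  i=1: ✗ (fails at j=2)
  i=2: ✗ (fails at j=2)
  i=3: ✗ (fails at j=3)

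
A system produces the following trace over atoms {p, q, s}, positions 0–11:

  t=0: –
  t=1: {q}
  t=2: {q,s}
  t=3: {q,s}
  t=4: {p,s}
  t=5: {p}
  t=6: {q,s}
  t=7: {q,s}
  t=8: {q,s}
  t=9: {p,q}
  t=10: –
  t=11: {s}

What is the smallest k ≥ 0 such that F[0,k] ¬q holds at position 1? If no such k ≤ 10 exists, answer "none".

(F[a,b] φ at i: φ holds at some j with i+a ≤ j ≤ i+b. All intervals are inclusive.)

Scan j = 1,2,… for ¬q:
  j=1: fails
  j=2: fails
  j=3: fails
  j=4: holds
First hit at j=4, so smallest k = 4-1 = 3.

3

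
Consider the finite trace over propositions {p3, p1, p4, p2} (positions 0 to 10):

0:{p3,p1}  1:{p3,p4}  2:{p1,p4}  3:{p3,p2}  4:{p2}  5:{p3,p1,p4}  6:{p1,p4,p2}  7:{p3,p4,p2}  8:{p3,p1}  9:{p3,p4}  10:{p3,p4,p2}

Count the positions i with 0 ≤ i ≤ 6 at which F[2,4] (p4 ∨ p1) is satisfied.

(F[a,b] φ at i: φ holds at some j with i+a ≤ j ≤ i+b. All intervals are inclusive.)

Evaluate at each i in [0,6]:
  i=0: ✓ (witness j=2)
  i=1: ✓ (witness j=5)
  i=2: ✓ (witness j=5)
  i=3: ✓ (witness j=5)
  i=4: ✓ (witness j=6)
  i=5: ✓ (witness j=7)
  i=6: ✓ (witness j=8)
Positions where it holds: {0, 1, 2, 3, 4, 5, 6} → 7.

7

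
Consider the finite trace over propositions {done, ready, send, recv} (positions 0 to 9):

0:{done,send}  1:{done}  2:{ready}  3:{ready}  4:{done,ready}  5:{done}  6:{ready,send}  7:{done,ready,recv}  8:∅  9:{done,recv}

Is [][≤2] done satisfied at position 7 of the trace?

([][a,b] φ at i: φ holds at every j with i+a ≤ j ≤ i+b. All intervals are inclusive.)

Check done at every j in [7,9]:
  j=7: true
  j=8: false
  j=9: true
Fails at j=8 → formula fails.

False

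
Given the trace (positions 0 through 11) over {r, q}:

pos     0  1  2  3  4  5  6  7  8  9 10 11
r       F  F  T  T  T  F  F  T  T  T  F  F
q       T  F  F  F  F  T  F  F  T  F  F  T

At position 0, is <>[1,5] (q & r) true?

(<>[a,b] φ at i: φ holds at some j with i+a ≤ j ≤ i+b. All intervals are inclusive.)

Check (q & r) at each j in [1,5]:
  j=1: false
  j=2: false
  j=3: false
  j=4: false
  j=5: false
No position in the window satisfies it → formula fails.

False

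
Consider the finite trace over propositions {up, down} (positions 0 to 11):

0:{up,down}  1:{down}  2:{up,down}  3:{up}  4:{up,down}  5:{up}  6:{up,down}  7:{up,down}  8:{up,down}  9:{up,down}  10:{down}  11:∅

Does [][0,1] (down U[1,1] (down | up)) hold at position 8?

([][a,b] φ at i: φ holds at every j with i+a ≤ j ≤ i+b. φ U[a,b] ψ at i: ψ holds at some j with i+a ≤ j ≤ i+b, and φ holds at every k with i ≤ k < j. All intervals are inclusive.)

Holds

Check (down U[1,1] (down | up)) at every j in [8,9]:
  j=8: holds
  j=9: holds
All positions satisfy it → formula holds.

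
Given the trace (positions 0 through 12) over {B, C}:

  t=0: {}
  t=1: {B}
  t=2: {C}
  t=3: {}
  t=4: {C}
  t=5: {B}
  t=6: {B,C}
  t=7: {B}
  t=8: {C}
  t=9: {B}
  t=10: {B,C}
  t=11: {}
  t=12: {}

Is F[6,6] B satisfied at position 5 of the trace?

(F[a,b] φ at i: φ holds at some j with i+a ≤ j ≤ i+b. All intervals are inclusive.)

Does not hold

Check B at each j in [11,11]:
  j=11: false
No position in the window satisfies it → formula fails.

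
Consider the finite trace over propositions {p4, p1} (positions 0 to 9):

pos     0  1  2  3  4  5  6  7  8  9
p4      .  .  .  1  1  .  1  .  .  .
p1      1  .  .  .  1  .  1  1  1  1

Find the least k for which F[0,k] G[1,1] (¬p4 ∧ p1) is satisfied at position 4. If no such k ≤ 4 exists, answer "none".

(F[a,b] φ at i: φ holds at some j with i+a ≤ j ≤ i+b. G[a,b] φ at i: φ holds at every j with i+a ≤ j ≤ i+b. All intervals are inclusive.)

Scan j = 4,5,… for G[1,1] (¬p4 ∧ p1):
  j=4: fails
  j=5: fails
  j=6: holds
First hit at j=6, so smallest k = 6-4 = 2.

2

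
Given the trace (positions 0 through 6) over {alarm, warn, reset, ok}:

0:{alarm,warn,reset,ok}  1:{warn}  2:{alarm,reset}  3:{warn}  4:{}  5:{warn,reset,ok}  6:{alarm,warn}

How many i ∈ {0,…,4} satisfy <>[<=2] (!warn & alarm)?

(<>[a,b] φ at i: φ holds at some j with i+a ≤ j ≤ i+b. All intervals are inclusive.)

Evaluate at each i in [0,4]:
  i=0: ✓ (witness j=2)
  i=1: ✓ (witness j=2)
  i=2: ✓ (witness j=2)
  i=3: ✗ (none in [3,5])
  i=4: ✗ (none in [4,6])
Positions where it holds: {0, 1, 2} → 3.

3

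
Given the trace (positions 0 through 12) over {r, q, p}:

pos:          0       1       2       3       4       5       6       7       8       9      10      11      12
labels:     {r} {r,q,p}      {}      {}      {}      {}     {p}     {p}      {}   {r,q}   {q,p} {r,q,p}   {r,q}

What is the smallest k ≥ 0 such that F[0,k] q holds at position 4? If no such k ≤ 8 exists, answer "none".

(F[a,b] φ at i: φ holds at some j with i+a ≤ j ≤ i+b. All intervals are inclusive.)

Scan j = 4,5,… for q:
  j=4: fails
  j=5: fails
  j=6: fails
  j=7: fails
  j=8: fails
  j=9: holds
First hit at j=9, so smallest k = 9-4 = 5.

5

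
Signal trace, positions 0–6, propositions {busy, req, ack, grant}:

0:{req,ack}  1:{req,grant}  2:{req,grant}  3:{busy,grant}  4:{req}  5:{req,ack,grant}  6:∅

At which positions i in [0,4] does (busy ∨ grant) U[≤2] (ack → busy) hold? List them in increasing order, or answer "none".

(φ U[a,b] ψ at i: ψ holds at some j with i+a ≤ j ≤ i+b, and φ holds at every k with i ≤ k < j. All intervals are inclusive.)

Evaluate at each i in [0,4]:
  i=0: ✗ (lhs fails at k=0 before rhs at j=1)
  i=1: ✓ (rhs at j=1)
  i=2: ✓ (rhs at j=2)
  i=3: ✓ (rhs at j=3)
  i=4: ✓ (rhs at j=4)

1, 2, 3, 4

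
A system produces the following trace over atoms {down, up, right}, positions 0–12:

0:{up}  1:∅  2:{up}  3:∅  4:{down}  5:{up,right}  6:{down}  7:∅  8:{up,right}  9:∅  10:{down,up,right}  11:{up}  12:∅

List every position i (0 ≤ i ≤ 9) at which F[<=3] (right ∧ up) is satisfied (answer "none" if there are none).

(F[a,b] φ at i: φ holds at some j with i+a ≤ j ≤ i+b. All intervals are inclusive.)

2, 3, 4, 5, 6, 7, 8, 9

Evaluate at each i in [0,9]:
  i=0: ✗ (none in [0,3])
  i=1: ✗ (none in [1,4])
  i=2: ✓ (witness j=5)
  i=3: ✓ (witness j=5)
  i=4: ✓ (witness j=5)
  i=5: ✓ (witness j=5)
  i=6: ✓ (witness j=8)
  i=7: ✓ (witness j=8)
  i=8: ✓ (witness j=8)
  i=9: ✓ (witness j=10)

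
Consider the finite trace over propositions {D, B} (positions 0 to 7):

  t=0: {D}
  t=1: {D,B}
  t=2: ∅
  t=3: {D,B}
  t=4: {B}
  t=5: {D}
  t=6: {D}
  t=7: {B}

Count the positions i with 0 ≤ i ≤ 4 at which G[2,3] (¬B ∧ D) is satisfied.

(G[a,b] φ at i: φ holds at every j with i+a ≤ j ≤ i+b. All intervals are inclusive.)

1

Evaluate at each i in [0,4]:
  i=0: ✗ (fails at j=2)
  i=1: ✗ (fails at j=3)
  i=2: ✗ (fails at j=4)
  i=3: ✓ (all of [5,6])
  i=4: ✗ (fails at j=7)
Positions where it holds: {3} → 1.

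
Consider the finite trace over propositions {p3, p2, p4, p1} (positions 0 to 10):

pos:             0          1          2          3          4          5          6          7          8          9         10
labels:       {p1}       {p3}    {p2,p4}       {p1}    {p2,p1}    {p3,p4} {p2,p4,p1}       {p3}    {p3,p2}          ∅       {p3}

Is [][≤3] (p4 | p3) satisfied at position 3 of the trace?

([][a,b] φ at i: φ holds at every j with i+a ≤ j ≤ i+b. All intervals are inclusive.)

Check (p4 | p3) at every j in [3,6]:
  j=3: false
  j=4: false
  j=5: true
  j=6: true
Fails at j=3 → formula fails.

False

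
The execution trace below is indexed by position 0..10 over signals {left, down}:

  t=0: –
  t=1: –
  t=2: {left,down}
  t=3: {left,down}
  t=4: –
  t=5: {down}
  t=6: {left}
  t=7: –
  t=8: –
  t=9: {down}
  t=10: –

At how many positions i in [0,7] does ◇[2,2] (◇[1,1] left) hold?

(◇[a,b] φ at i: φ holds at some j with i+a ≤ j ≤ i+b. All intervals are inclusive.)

Evaluate at each i in [0,7]:
  i=0: ✓ (witness j=2)
  i=1: ✗ (none in [3,3])
  i=2: ✗ (none in [4,4])
  i=3: ✓ (witness j=5)
  i=4: ✗ (none in [6,6])
  i=5: ✗ (none in [7,7])
  i=6: ✗ (none in [8,8])
  i=7: ✗ (none in [9,9])
Positions where it holds: {0, 3} → 2.

2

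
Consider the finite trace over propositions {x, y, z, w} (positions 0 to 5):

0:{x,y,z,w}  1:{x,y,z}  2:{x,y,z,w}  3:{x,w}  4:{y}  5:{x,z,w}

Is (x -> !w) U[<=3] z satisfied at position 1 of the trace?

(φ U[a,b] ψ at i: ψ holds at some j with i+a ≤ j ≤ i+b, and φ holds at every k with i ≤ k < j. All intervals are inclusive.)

Need some j in [1,4] with z, and (x -> !w) at every k in [1,j-1].
  j=1: z holds; no prefix to check → satisfied.

Holds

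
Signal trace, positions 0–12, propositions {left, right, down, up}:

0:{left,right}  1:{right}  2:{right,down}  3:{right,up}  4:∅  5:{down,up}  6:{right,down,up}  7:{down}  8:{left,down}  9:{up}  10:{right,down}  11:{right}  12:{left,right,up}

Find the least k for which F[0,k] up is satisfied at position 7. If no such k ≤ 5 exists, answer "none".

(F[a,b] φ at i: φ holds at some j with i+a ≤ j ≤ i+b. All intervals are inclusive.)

2

Scan j = 7,8,… for up:
  j=7: fails
  j=8: fails
  j=9: holds
First hit at j=9, so smallest k = 9-7 = 2.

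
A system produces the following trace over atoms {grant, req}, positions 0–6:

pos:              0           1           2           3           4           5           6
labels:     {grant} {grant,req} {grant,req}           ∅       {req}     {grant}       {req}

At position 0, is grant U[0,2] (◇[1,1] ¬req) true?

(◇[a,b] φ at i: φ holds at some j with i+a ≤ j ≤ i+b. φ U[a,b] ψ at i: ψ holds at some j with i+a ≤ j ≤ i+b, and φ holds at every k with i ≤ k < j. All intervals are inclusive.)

Need some j in [0,2] with ◇[1,1] ¬req, and grant at every k in [0,j-1].
  j=0: ◇[1,1] ¬req — fails (none in [1,1]).
  j=1: ◇[1,1] ¬req — fails (none in [2,2]).
  j=2: ◇[1,1] ¬req holds; grant holds at every k in [0,1] → satisfied.

Yes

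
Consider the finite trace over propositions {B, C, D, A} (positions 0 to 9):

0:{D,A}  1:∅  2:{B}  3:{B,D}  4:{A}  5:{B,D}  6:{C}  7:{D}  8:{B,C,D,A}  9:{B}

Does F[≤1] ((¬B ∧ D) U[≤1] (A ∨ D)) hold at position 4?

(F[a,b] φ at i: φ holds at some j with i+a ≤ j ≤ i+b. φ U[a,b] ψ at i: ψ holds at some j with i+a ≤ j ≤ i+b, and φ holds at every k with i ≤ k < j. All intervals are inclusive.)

Holds

Check ((¬B ∧ D) U[≤1] (A ∨ D)) at each j in [4,5]:
  j=4: holds
  j=5: holds
Found at j=4 → formula holds.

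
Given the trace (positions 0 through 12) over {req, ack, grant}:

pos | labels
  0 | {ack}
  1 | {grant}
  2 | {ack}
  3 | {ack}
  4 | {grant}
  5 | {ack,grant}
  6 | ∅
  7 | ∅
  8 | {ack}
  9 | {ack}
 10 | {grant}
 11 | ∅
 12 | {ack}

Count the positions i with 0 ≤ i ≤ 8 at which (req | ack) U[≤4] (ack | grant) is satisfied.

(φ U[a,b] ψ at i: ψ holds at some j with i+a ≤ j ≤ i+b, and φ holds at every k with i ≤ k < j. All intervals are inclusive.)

Evaluate at each i in [0,8]:
  i=0: ✓ (rhs at j=0)
  i=1: ✓ (rhs at j=1)
  i=2: ✓ (rhs at j=2)
  i=3: ✓ (rhs at j=3)
  i=4: ✓ (rhs at j=4)
  i=5: ✓ (rhs at j=5)
  i=6: ✗ (lhs fails at k=6 before rhs at j=8)
  i=7: ✗ (lhs fails at k=7 before rhs at j=8)
  i=8: ✓ (rhs at j=8)
Positions where it holds: {0, 1, 2, 3, 4, 5, 8} → 7.

7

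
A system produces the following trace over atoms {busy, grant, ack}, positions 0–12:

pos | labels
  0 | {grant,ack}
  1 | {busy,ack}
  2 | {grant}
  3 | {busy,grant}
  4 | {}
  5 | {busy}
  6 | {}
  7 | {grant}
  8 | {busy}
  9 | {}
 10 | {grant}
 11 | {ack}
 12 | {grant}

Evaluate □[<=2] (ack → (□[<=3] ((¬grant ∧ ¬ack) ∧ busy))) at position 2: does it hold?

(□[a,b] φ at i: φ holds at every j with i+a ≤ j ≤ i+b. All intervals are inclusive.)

Check (ack → (□[<=3] ((¬grant ∧ ¬ack) ∧ busy))) at every j in [2,4]:
  j=2: antecedent false → ✓
  j=3: antecedent false → ✓
  j=4: antecedent false → ✓
All positions satisfy it → formula holds.

True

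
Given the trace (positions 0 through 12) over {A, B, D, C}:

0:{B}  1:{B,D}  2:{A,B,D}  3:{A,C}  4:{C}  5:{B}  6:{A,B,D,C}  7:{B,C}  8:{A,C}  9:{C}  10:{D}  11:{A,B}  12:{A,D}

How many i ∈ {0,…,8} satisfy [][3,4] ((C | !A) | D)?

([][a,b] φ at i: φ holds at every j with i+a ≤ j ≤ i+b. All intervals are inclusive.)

7

Evaluate at each i in [0,8]:
  i=0: ✓ (all of [3,4])
  i=1: ✓ (all of [4,5])
  i=2: ✓ (all of [5,6])
  i=3: ✓ (all of [6,7])
  i=4: ✓ (all of [7,8])
  i=5: ✓ (all of [8,9])
  i=6: ✓ (all of [9,10])
  i=7: ✗ (fails at j=11)
  i=8: ✗ (fails at j=11)
Positions where it holds: {0, 1, 2, 3, 4, 5, 6} → 7.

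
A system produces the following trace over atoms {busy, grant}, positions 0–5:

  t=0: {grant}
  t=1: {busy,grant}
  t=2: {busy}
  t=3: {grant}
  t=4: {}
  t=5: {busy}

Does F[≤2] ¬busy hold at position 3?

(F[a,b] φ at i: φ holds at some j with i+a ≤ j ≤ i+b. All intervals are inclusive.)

Check ¬busy at each j in [3,5]:
  j=3: true
  j=4: true
  j=5: false
Found at j=3 → formula holds.

Yes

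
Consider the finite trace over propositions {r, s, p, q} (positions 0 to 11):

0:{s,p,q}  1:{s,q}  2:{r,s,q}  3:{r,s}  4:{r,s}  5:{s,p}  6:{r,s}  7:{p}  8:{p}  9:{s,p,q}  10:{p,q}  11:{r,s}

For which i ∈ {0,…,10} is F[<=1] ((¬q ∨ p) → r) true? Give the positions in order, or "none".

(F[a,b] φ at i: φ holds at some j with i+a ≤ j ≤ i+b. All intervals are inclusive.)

0, 1, 2, 3, 4, 5, 6, 10

Evaluate at each i in [0,10]:
  i=0: ✓ (witness j=1)
  i=1: ✓ (witness j=1)
  i=2: ✓ (witness j=2)
  i=3: ✓ (witness j=3)
  i=4: ✓ (witness j=4)
  i=5: ✓ (witness j=6)
  i=6: ✓ (witness j=6)
  i=7: ✗ (none in [7,8])
  i=8: ✗ (none in [8,9])
  i=9: ✗ (none in [9,10])
  i=10: ✓ (witness j=11)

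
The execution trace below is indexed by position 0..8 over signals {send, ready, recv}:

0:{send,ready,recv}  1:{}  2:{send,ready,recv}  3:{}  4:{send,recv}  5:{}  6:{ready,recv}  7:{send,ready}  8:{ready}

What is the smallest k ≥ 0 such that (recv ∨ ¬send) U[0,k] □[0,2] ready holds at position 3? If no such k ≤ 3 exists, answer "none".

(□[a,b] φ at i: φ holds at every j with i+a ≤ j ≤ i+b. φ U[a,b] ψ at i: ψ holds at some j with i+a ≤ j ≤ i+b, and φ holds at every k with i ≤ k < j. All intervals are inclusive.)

Need earliest j ≥ 3 with □[0,2] ready, and (recv ∨ ¬send) at every k in [3,j-1].
  j=3: rhs fails.
  j=4: rhs fails.
  j=5: rhs fails.
  j=6: rhs holds; lhs holds on [3,5]. k = 3.

3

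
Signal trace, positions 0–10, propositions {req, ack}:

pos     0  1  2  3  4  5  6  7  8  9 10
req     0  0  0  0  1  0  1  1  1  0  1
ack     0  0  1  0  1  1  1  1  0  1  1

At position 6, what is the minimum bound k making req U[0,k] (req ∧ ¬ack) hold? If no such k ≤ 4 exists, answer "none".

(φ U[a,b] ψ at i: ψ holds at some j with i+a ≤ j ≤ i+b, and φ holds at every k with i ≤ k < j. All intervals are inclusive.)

2

Need earliest j ≥ 6 with (req ∧ ¬ack), and req at every k in [6,j-1].
  j=6: rhs fails.
  j=7: rhs fails.
  j=8: rhs holds; lhs holds on [6,7]. k = 2.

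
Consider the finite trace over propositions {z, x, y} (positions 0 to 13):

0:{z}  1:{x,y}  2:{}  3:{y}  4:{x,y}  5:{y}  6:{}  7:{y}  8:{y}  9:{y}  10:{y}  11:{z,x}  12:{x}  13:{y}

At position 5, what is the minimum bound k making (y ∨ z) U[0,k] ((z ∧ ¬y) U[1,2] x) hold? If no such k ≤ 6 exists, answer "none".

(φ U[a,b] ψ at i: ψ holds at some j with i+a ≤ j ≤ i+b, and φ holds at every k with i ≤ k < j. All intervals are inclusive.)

none

Need earliest j ≥ 5 with ((z ∧ ¬y) U[1,2] x), and (y ∨ z) at every k in [5,j-1].
  j=5: rhs fails.
  j=6: rhs fails.
  j=7: rhs fails.
  j=8: rhs fails.
  j=9: rhs fails.
  j=10: rhs fails.
  j=11: rhs holds but lhs fails at k=6.
No witness within the range → none.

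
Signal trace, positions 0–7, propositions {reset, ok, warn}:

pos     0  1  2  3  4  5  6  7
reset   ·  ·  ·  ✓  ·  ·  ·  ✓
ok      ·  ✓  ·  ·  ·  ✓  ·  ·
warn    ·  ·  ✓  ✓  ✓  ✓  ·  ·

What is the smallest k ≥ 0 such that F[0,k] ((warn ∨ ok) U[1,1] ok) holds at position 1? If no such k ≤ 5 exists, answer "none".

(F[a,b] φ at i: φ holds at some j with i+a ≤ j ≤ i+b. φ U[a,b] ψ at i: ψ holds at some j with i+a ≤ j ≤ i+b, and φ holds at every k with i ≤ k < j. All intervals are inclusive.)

3

Scan j = 1,2,… for ((warn ∨ ok) U[1,1] ok):
  j=1: fails
  j=2: fails
  j=3: fails
  j=4: holds
First hit at j=4, so smallest k = 4-1 = 3.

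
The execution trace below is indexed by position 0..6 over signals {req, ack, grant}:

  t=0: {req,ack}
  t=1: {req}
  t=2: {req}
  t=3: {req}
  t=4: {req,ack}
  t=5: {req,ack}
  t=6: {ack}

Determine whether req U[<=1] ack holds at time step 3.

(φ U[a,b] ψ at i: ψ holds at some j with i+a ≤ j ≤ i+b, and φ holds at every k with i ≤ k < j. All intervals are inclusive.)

Need some j in [3,4] with ack, and req at every k in [3,j-1].
  j=3: ack false.
  j=4: ack holds; req holds at every k in [3,3] → satisfied.

True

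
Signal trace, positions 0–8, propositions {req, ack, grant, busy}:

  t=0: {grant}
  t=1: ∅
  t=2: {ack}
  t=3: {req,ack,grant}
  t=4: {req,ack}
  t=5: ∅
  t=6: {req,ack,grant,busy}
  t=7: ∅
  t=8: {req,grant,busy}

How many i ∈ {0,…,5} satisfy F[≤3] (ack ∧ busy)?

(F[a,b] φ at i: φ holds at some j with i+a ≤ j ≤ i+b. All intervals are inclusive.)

3

Evaluate at each i in [0,5]:
  i=0: ✗ (none in [0,3])
  i=1: ✗ (none in [1,4])
  i=2: ✗ (none in [2,5])
  i=3: ✓ (witness j=6)
  i=4: ✓ (witness j=6)
  i=5: ✓ (witness j=6)
Positions where it holds: {3, 4, 5} → 3.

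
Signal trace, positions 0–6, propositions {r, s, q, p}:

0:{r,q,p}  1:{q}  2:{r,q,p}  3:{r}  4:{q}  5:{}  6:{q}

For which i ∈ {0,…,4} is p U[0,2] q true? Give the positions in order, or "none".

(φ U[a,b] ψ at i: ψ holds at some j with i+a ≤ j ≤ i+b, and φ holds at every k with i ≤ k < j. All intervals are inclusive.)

Evaluate at each i in [0,4]:
  i=0: ✓ (rhs at j=0)
  i=1: ✓ (rhs at j=1)
  i=2: ✓ (rhs at j=2)
  i=3: ✗ (lhs fails at k=3 before rhs at j=4)
  i=4: ✓ (rhs at j=4)

0, 1, 2, 4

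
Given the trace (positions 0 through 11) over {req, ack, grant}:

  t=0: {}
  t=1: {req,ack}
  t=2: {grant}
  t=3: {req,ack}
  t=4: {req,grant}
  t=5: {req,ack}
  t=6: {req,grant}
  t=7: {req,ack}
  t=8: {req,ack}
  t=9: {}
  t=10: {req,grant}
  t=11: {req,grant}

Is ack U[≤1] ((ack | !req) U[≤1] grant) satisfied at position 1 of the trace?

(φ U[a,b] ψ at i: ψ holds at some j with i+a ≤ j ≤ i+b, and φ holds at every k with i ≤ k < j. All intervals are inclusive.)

Holds

Need some j in [1,2] with ((ack | !req) U[≤1] grant), and ack at every k in [1,j-1].
  j=1: ((ack | !req) U[≤1] grant) holds; no prefix to check → satisfied.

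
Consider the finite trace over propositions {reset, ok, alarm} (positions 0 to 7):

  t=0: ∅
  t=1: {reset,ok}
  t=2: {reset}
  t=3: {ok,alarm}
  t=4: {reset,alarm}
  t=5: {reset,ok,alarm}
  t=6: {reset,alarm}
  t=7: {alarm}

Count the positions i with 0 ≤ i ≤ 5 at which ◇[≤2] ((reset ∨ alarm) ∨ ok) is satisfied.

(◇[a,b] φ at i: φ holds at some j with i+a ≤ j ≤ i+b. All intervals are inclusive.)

6

Evaluate at each i in [0,5]:
  i=0: ✓ (witness j=1)
  i=1: ✓ (witness j=1)
  i=2: ✓ (witness j=2)
  i=3: ✓ (witness j=3)
  i=4: ✓ (witness j=4)
  i=5: ✓ (witness j=5)
Positions where it holds: {0, 1, 2, 3, 4, 5} → 6.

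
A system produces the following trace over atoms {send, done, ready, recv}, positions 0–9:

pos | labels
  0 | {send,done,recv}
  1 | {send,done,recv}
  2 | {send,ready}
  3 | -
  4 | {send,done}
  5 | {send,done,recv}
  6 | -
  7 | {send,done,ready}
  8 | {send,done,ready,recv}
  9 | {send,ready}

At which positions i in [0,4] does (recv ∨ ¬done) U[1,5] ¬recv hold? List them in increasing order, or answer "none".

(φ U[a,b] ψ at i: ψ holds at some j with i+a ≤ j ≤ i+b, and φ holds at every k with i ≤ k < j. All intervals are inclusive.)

0, 1, 2, 3

Evaluate at each i in [0,4]:
  i=0: ✓ (rhs at j=2; lhs holds on [0,1])
  i=1: ✓ (rhs at j=2; lhs holds on [1,1])
  i=2: ✓ (rhs at j=3; lhs holds on [2,2])
  i=3: ✓ (rhs at j=4; lhs holds on [3,3])
  i=4: ✗ (lhs fails at k=4 before rhs at j=6)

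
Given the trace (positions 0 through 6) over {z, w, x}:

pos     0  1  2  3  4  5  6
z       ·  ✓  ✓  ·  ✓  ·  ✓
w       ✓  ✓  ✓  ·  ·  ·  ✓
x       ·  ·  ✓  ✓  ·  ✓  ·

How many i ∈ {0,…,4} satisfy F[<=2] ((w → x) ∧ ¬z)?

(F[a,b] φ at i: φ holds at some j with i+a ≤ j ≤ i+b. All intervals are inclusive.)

4

Evaluate at each i in [0,4]:
  i=0: ✗ (none in [0,2])
  i=1: ✓ (witness j=3)
  i=2: ✓ (witness j=3)
  i=3: ✓ (witness j=3)
  i=4: ✓ (witness j=5)
Positions where it holds: {1, 2, 3, 4} → 4.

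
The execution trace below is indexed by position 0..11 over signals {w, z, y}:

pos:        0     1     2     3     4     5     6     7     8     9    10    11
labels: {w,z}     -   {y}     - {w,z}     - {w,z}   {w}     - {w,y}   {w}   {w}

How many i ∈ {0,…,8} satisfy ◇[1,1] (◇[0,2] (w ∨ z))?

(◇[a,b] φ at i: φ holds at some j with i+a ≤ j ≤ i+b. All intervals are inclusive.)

8

Evaluate at each i in [0,8]:
  i=0: ✗ (none in [1,1])
  i=1: ✓ (witness j=2)
  i=2: ✓ (witness j=3)
  i=3: ✓ (witness j=4)
  i=4: ✓ (witness j=5)
  i=5: ✓ (witness j=6)
  i=6: ✓ (witness j=7)
  i=7: ✓ (witness j=8)
  i=8: ✓ (witness j=9)
Positions where it holds: {1, 2, 3, 4, 5, 6, 7, 8} → 8.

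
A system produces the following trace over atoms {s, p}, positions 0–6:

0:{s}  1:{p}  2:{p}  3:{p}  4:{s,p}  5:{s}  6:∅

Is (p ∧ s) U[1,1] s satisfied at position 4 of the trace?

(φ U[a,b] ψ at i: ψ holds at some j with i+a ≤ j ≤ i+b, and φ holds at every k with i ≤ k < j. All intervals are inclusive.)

Need some j in [5,5] with s, and (p ∧ s) at every k in [4,j-1].
  j=5: s holds; (p ∧ s) holds at every k in [4,4] → satisfied.

True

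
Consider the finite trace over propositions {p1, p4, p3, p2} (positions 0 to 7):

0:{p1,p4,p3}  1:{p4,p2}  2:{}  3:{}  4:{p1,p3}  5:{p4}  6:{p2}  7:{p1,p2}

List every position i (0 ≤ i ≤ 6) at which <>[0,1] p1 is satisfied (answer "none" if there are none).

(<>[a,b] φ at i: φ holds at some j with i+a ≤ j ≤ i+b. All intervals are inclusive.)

0, 3, 4, 6

Evaluate at each i in [0,6]:
  i=0: ✓ (witness j=0)
  i=1: ✗ (none in [1,2])
  i=2: ✗ (none in [2,3])
  i=3: ✓ (witness j=4)
  i=4: ✓ (witness j=4)
  i=5: ✗ (none in [5,6])
  i=6: ✓ (witness j=7)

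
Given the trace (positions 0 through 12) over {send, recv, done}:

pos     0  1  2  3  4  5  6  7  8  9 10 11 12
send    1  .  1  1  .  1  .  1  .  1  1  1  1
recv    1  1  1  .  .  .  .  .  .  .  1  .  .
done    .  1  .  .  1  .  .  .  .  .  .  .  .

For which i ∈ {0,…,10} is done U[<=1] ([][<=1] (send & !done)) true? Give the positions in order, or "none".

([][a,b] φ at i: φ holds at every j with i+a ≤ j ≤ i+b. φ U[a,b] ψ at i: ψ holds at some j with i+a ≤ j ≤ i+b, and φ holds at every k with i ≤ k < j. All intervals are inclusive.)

1, 2, 9, 10

Evaluate at each i in [0,10]:
  i=0: ✗ (no rhs in [0,1])
  i=1: ✓ (rhs at j=2; lhs holds on [1,1])
  i=2: ✓ (rhs at j=2)
  i=3: ✗ (no rhs in [3,4])
  i=4: ✗ (no rhs in [4,5])
  i=5: ✗ (no rhs in [5,6])
  i=6: ✗ (no rhs in [6,7])
  i=7: ✗ (no rhs in [7,8])
  i=8: ✗ (lhs fails at k=8 before rhs at j=9)
  i=9: ✓ (rhs at j=9)
  i=10: ✓ (rhs at j=10)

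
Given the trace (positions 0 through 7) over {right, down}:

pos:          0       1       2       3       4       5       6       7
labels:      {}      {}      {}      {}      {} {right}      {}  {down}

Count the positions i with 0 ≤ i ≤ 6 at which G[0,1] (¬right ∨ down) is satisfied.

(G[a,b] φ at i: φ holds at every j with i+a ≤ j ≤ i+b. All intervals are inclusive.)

Evaluate at each i in [0,6]:
  i=0: ✓ (all of [0,1])
  i=1: ✓ (all of [1,2])
  i=2: ✓ (all of [2,3])
  i=3: ✓ (all of [3,4])
  i=4: ✗ (fails at j=5)
  i=5: ✗ (fails at j=5)
  i=6: ✓ (all of [6,7])
Positions where it holds: {0, 1, 2, 3, 6} → 5.

5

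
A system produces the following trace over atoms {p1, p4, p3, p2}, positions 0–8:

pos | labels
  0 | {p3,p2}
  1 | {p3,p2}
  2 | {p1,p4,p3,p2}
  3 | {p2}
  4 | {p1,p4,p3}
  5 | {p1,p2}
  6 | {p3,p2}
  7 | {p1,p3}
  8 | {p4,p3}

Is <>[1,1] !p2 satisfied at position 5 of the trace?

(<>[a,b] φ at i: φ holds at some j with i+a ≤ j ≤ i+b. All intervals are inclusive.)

False

Check !p2 at each j in [6,6]:
  j=6: false
No position in the window satisfies it → formula fails.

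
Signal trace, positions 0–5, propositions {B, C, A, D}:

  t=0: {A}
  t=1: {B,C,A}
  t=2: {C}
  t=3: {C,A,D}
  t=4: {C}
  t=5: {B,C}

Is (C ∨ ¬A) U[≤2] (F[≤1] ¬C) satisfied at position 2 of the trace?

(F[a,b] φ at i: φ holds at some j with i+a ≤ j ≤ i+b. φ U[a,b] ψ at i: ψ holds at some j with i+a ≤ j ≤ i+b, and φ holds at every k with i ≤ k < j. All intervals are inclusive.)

No

Need some j in [2,4] with F[≤1] ¬C, and (C ∨ ¬A) at every k in [2,j-1].
  j=2: F[≤1] ¬C — fails (none in [2,3]).
  j=3: F[≤1] ¬C — fails (none in [3,4]).
  j=4: F[≤1] ¬C — fails (none in [4,5]).
No j in the window works → until fails.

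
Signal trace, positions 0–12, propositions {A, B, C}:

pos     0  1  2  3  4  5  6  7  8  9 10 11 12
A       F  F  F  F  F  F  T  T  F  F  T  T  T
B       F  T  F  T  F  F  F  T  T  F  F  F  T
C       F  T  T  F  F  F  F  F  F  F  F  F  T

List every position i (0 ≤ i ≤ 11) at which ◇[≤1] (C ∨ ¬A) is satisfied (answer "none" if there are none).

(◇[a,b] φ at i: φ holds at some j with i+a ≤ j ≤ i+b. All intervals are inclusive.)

Evaluate at each i in [0,11]:
  i=0: ✓ (witness j=0)
  i=1: ✓ (witness j=1)
  i=2: ✓ (witness j=2)
  i=3: ✓ (witness j=3)
  i=4: ✓ (witness j=4)
  i=5: ✓ (witness j=5)
  i=6: ✗ (none in [6,7])
  i=7: ✓ (witness j=8)
  i=8: ✓ (witness j=8)
  i=9: ✓ (witness j=9)
  i=10: ✗ (none in [10,11])
  i=11: ✓ (witness j=12)

0, 1, 2, 3, 4, 5, 7, 8, 9, 11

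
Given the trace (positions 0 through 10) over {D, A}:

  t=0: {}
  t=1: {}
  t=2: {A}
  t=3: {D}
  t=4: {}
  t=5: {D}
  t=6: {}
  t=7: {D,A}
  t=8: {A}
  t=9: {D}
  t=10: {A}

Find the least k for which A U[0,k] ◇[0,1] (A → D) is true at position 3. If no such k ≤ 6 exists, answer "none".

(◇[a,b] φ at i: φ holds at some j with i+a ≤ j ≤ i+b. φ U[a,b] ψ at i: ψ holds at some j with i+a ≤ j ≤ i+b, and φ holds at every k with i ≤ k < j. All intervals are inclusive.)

Need earliest j ≥ 3 with ◇[0,1] (A → D), and A at every k in [3,j-1].
  j=3: rhs holds (empty prefix). k = 0.

0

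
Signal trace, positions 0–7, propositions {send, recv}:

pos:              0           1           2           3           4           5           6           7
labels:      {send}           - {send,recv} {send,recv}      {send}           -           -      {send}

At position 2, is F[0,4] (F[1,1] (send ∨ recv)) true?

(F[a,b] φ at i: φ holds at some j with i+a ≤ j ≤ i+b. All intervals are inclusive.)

Check F[1,1] (send ∨ recv) at each j in [2,6]:
  j=2: holds (witness at 3)
  j=3: holds (witness at 4)
  j=4: fails (none in [5,5])
  j=5: fails (none in [6,6])
  j=6: holds (witness at 7)
Found at j=2 → formula holds.

True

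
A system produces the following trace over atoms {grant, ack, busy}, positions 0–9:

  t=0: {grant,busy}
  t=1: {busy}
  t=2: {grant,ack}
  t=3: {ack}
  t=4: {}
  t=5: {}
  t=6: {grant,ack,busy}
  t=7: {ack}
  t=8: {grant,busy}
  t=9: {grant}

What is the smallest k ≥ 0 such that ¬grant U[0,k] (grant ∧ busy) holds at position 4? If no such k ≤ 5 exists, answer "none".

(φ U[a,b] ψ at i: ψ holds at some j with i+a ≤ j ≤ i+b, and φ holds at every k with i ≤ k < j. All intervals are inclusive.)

2

Need earliest j ≥ 4 with (grant ∧ busy), and ¬grant at every k in [4,j-1].
  j=4: rhs fails.
  j=5: rhs fails.
  j=6: rhs holds; lhs holds on [4,5]. k = 2.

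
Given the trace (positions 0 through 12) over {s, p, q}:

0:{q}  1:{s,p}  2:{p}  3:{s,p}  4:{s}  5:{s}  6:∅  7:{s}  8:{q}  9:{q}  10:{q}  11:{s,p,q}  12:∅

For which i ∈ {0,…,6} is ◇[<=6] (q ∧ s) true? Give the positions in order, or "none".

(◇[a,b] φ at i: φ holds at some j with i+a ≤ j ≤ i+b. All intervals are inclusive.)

5, 6

Evaluate at each i in [0,6]:
  i=0: ✗ (none in [0,6])
  i=1: ✗ (none in [1,7])
  i=2: ✗ (none in [2,8])
  i=3: ✗ (none in [3,9])
  i=4: ✗ (none in [4,10])
  i=5: ✓ (witness j=11)
  i=6: ✓ (witness j=11)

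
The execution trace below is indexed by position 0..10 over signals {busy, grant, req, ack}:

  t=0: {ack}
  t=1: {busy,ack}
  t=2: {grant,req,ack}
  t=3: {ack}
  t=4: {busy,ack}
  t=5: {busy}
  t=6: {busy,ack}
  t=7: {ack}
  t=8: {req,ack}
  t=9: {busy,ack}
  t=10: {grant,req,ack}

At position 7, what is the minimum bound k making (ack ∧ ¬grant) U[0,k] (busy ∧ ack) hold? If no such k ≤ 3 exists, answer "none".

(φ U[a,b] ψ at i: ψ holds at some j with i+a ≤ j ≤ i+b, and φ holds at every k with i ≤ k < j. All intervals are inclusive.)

Need earliest j ≥ 7 with (busy ∧ ack), and (ack ∧ ¬grant) at every k in [7,j-1].
  j=7: rhs fails.
  j=8: rhs fails.
  j=9: rhs holds; lhs holds on [7,8]. k = 2.

2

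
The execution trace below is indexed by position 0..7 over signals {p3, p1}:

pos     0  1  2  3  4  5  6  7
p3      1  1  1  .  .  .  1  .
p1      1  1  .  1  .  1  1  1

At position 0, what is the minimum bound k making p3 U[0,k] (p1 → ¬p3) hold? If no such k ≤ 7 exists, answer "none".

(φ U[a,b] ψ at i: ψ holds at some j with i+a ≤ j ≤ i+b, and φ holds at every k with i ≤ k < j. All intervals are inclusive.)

Need earliest j ≥ 0 with (p1 → ¬p3), and p3 at every k in [0,j-1].
  j=0: rhs fails.
  j=1: rhs fails.
  j=2: rhs holds; lhs holds on [0,1]. k = 2.

2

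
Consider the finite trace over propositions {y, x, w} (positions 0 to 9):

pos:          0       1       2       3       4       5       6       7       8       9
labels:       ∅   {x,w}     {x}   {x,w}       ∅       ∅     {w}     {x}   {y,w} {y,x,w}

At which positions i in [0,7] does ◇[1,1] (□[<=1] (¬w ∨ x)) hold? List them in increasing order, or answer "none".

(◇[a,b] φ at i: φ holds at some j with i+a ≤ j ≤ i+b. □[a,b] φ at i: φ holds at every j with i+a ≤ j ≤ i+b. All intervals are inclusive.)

Evaluate at each i in [0,7]:
  i=0: ✓ (witness j=1)
  i=1: ✓ (witness j=2)
  i=2: ✓ (witness j=3)
  i=3: ✓ (witness j=4)
  i=4: ✗ (none in [5,5])
  i=5: ✗ (none in [6,6])
  i=6: ✗ (none in [7,7])
  i=7: ✗ (none in [8,8])

0, 1, 2, 3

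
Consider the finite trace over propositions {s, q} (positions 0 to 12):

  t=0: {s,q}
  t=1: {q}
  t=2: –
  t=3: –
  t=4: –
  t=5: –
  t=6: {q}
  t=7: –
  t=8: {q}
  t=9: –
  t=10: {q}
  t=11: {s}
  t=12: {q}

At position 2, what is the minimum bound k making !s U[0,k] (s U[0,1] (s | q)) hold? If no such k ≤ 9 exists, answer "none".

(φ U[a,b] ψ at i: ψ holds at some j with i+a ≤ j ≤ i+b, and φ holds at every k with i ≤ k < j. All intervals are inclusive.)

Need earliest j ≥ 2 with (s U[0,1] (s | q)), and !s at every k in [2,j-1].
  j=2: rhs fails.
  j=3: rhs fails.
  j=4: rhs fails.
  j=5: rhs fails.
  j=6: rhs holds; lhs holds on [2,5]. k = 4.

4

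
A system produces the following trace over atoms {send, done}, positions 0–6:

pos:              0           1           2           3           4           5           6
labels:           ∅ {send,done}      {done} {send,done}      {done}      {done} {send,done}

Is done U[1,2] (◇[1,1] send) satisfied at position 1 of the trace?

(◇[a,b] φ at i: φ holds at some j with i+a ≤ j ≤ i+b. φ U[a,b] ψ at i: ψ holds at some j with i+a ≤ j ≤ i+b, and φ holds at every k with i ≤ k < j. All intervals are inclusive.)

Need some j in [2,3] with ◇[1,1] send, and done at every k in [1,j-1].
  j=2: ◇[1,1] send holds; done holds at every k in [1,1] → satisfied.

True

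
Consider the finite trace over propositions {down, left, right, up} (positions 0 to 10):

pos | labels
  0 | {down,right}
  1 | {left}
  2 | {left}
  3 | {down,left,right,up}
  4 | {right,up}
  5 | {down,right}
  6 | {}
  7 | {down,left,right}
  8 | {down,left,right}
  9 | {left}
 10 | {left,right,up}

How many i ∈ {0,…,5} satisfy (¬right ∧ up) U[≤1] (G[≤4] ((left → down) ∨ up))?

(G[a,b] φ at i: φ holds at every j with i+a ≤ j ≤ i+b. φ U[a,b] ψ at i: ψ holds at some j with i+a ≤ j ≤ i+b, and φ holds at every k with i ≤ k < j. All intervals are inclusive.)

2

Evaluate at each i in [0,5]:
  i=0: ✗ (no rhs in [0,1])
  i=1: ✗ (no rhs in [1,2])
  i=2: ✗ (lhs fails at k=2 before rhs at j=3)
  i=3: ✓ (rhs at j=3)
  i=4: ✓ (rhs at j=4)
  i=5: ✗ (no rhs in [5,6])
Positions where it holds: {3, 4} → 2.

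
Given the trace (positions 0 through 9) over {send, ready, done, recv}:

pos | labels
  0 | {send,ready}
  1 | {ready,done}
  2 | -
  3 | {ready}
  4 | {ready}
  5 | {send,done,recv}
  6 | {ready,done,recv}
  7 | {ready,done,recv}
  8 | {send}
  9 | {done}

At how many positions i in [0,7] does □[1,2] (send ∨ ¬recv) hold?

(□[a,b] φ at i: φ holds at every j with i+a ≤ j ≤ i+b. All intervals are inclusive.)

5

Evaluate at each i in [0,7]:
  i=0: ✓ (all of [1,2])
  i=1: ✓ (all of [2,3])
  i=2: ✓ (all of [3,4])
  i=3: ✓ (all of [4,5])
  i=4: ✗ (fails at j=6)
  i=5: ✗ (fails at j=6)
  i=6: ✗ (fails at j=7)
  i=7: ✓ (all of [8,9])
Positions where it holds: {0, 1, 2, 3, 7} → 5.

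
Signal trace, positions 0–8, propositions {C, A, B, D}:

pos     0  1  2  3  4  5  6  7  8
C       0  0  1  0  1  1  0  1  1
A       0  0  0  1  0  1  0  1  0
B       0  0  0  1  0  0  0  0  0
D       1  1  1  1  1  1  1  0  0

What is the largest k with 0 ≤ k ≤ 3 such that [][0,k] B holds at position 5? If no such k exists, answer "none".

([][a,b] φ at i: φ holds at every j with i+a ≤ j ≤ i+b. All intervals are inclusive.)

B must hold from j=5 onward; find where it first fails.
  j=5: fails → no k works.

none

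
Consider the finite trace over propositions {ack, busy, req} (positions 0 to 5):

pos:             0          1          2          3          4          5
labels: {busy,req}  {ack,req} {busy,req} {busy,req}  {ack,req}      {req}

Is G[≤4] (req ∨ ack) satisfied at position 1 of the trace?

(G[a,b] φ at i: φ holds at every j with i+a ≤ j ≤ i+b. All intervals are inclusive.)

Check (req ∨ ack) at every j in [1,5]:
  j=1: true
  j=2: true
  j=3: true
  j=4: true
  j=5: true
All positions satisfy it → formula holds.

Yes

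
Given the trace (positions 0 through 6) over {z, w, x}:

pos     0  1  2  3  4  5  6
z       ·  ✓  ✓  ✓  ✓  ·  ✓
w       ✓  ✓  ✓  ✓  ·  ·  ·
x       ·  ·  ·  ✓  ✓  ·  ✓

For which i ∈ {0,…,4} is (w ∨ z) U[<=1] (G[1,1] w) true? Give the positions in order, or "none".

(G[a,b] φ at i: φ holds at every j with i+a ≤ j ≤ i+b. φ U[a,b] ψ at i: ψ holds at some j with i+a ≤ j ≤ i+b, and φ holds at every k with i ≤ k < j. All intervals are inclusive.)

0, 1, 2

Evaluate at each i in [0,4]:
  i=0: ✓ (rhs at j=0)
  i=1: ✓ (rhs at j=1)
  i=2: ✓ (rhs at j=2)
  i=3: ✗ (no rhs in [3,4])
  i=4: ✗ (no rhs in [4,5])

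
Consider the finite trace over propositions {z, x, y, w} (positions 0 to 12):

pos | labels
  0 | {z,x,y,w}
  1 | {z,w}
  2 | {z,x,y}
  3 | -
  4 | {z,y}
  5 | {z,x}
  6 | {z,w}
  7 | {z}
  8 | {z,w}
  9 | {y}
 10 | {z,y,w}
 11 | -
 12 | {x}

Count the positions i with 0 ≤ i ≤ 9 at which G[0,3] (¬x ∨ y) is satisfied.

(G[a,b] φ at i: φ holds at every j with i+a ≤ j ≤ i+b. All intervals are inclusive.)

5

Evaluate at each i in [0,9]:
  i=0: ✓ (all of [0,3])
  i=1: ✓ (all of [1,4])
  i=2: ✗ (fails at j=5)
  i=3: ✗ (fails at j=5)
  i=4: ✗ (fails at j=5)
  i=5: ✗ (fails at j=5)
  i=6: ✓ (all of [6,9])
  i=7: ✓ (all of [7,10])
  i=8: ✓ (all of [8,11])
  i=9: ✗ (fails at j=12)
Positions where it holds: {0, 1, 6, 7, 8} → 5.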